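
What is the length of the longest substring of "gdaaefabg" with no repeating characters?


Input: "gdaaefabg"
Sliding window (track last position of each char):
  Position 0 ('g'): window [0,0] length 1 -- new best
  Position 1 ('d'): window [0,1] length 2 -- new best
  Position 2 ('a'): window [0,2] length 3 -- new best
  Position 3 ('a'): repeat (last at 2), move window start to 3
  Position 3 ('a'): window [3,3] length 1
  Position 4 ('e'): window [3,4] length 2
  Position 5 ('f'): window [3,5] length 3
  Position 6 ('a'): repeat (last at 3), move window start to 4
  Position 6 ('a'): window [4,6] length 3
  Position 7 ('b'): window [4,7] length 4 -- new best
  Position 8 ('g'): window [4,8] length 5 -- new best
Longest substring with no repeats: "efabg" with length 5

5


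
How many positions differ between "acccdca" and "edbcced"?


Comparing "acccdca" and "edbcced" position by position:
  Position 0: 'a' vs 'e' => DIFFER
  Position 1: 'c' vs 'd' => DIFFER
  Position 2: 'c' vs 'b' => DIFFER
  Position 3: 'c' vs 'c' => same
  Position 4: 'd' vs 'c' => DIFFER
  Position 5: 'c' vs 'e' => DIFFER
  Position 6: 'a' vs 'd' => DIFFER
Positions that differ: 6

6


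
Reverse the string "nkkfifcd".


Input: nkkfifcd
Reading characters right to left:
  Position 7: 'd'
  Position 6: 'c'
  Position 5: 'f'
  Position 4: 'i'
  Position 3: 'f'
  Position 2: 'k'
  Position 1: 'k'
  Position 0: 'n'
Reversed: dcfifkkn

dcfifkkn


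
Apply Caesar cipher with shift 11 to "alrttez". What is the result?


Caesar cipher: shift "alrttez" by 11
  'a' (pos 0) + 11 = pos 11 = 'l'
  'l' (pos 11) + 11 = pos 22 = 'w'
  'r' (pos 17) + 11 = pos 2 = 'c'
  't' (pos 19) + 11 = pos 4 = 'e'
  't' (pos 19) + 11 = pos 4 = 'e'
  'e' (pos 4) + 11 = pos 15 = 'p'
  'z' (pos 25) + 11 = pos 10 = 'k'
Result: lwceepk

lwceepk


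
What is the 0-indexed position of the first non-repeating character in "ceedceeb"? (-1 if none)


Input: ceedceeb
Character frequencies:
  'b': 1
  'c': 2
  'd': 1
  'e': 4
Scanning left to right for freq == 1:
  Position 0 ('c'): freq=2, skip
  Position 1 ('e'): freq=4, skip
  Position 2 ('e'): freq=4, skip
  Position 3 ('d'): unique! => answer = 3

3


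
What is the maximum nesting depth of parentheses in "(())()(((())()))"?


Input: "(())()(((())()))"
Tracking depth:
  Position 0 '(': depth becomes 1
  Position 1 '(': depth becomes 2
  Position 2 ')': depth becomes 1
  Position 3 ')': depth becomes 0
  Position 4 '(': depth becomes 1
  Position 5 ')': depth becomes 0
  Position 6 '(': depth becomes 1
  Position 7 '(': depth becomes 2
  Position 8 '(': depth becomes 3
  Position 9 '(': depth becomes 4
  Position 10 ')': depth becomes 3
  Position 11 ')': depth becomes 2
  Position 12 '(': depth becomes 3
  Position 13 ')': depth becomes 2
  Position 14 ')': depth becomes 1
  Position 15 ')': depth becomes 0
Maximum depth reached: 4

4


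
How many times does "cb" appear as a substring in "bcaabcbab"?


Searching for "cb" in "bcaabcbab"
Scanning each position:
  Position 0: "bc" => no
  Position 1: "ca" => no
  Position 2: "aa" => no
  Position 3: "ab" => no
  Position 4: "bc" => no
  Position 5: "cb" => MATCH
  Position 6: "ba" => no
  Position 7: "ab" => no
Total occurrences: 1

1


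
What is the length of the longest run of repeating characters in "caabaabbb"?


Input: "caabaabbb"
Scanning for longest run:
  Position 1 ('a'): new char, reset run to 1
  Position 2 ('a'): continues run of 'a', length=2
  Position 3 ('b'): new char, reset run to 1
  Position 4 ('a'): new char, reset run to 1
  Position 5 ('a'): continues run of 'a', length=2
  Position 6 ('b'): new char, reset run to 1
  Position 7 ('b'): continues run of 'b', length=2
  Position 8 ('b'): continues run of 'b', length=3
Longest run: 'b' with length 3

3


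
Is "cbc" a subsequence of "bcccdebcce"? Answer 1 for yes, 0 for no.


Check if "cbc" is a subsequence of "bcccdebcce"
Greedy scan:
  Position 0 ('b'): no match needed
  Position 1 ('c'): matches sub[0] = 'c'
  Position 2 ('c'): no match needed
  Position 3 ('c'): no match needed
  Position 4 ('d'): no match needed
  Position 5 ('e'): no match needed
  Position 6 ('b'): matches sub[1] = 'b'
  Position 7 ('c'): matches sub[2] = 'c'
  Position 8 ('c'): no match needed
  Position 9 ('e'): no match needed
All 3 characters matched => is a subsequence

1


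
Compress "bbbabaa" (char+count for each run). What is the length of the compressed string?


Input: bbbabaa
Runs:
  'b' x 3 => "b3"
  'a' x 1 => "a1"
  'b' x 1 => "b1"
  'a' x 2 => "a2"
Compressed: "b3a1b1a2"
Compressed length: 8

8


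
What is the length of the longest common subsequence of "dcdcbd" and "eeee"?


LCS of "dcdcbd" and "eeee"
DP table:
           e    e    e    e
      0    0    0    0    0
  d   0    0    0    0    0
  c   0    0    0    0    0
  d   0    0    0    0    0
  c   0    0    0    0    0
  b   0    0    0    0    0
  d   0    0    0    0    0
LCS length = dp[6][4] = 0

0


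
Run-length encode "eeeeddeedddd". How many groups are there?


Input: eeeeddeedddd
Scanning for consecutive runs:
  Group 1: 'e' x 4 (positions 0-3)
  Group 2: 'd' x 2 (positions 4-5)
  Group 3: 'e' x 2 (positions 6-7)
  Group 4: 'd' x 4 (positions 8-11)
Total groups: 4

4


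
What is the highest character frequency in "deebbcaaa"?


Input: deebbcaaa
Character counts:
  'a': 3
  'b': 2
  'c': 1
  'd': 1
  'e': 2
Maximum frequency: 3

3


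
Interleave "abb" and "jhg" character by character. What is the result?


Interleaving "abb" and "jhg":
  Position 0: 'a' from first, 'j' from second => "aj"
  Position 1: 'b' from first, 'h' from second => "bh"
  Position 2: 'b' from first, 'g' from second => "bg"
Result: ajbhbg

ajbhbg


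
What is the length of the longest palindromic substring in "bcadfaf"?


Input: "bcadfaf"
Checking substrings for palindromes:
  [4:7] "faf" (len 3) => palindrome
Longest palindromic substring: "faf" with length 3

3


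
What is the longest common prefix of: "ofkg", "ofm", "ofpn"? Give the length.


Words: ofkg, ofm, ofpn
  Position 0: all 'o' => match
  Position 1: all 'f' => match
  Position 2: ('k', 'm', 'p') => mismatch, stop
LCP = "of" (length 2)

2


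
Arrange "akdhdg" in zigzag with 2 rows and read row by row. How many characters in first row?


Zigzag "akdhdg" into 2 rows:
Placing characters:
  'a' => row 0
  'k' => row 1
  'd' => row 0
  'h' => row 1
  'd' => row 0
  'g' => row 1
Rows:
  Row 0: "add"
  Row 1: "khg"
First row length: 3

3


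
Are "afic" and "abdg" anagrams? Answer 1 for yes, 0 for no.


Strings: "afic", "abdg"
Sorted first:  acfi
Sorted second: abdg
Differ at position 1: 'c' vs 'b' => not anagrams

0


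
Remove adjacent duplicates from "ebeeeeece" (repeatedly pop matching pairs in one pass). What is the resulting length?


Input: ebeeeeece
Stack-based adjacent duplicate removal:
  Read 'e': push. Stack: e
  Read 'b': push. Stack: eb
  Read 'e': push. Stack: ebe
  Read 'e': matches stack top 'e' => pop. Stack: eb
  Read 'e': push. Stack: ebe
  Read 'e': matches stack top 'e' => pop. Stack: eb
  Read 'e': push. Stack: ebe
  Read 'c': push. Stack: ebec
  Read 'e': push. Stack: ebece
Final stack: "ebece" (length 5)

5


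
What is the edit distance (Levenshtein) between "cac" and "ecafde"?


Computing edit distance: "cac" -> "ecafde"
DP table:
           e    c    a    f    d    e
      0    1    2    3    4    5    6
  c   1    1    1    2    3    4    5
  a   2    2    2    1    2    3    4
  c   3    3    2    2    2    3    4
Edit distance = dp[3][6] = 4

4


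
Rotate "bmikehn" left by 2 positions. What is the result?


Input: "bmikehn", rotate left by 2
First 2 characters: "bm"
Remaining characters: "ikehn"
Concatenate remaining + first: "ikehn" + "bm" = "ikehnbm"

ikehnbm


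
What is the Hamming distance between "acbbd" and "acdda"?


Comparing "acbbd" and "acdda" position by position:
  Position 0: 'a' vs 'a' => same
  Position 1: 'c' vs 'c' => same
  Position 2: 'b' vs 'd' => differ
  Position 3: 'b' vs 'd' => differ
  Position 4: 'd' vs 'a' => differ
Total differences (Hamming distance): 3

3


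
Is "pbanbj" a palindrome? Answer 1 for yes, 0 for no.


Input: pbanbj
Reversed: jbnabp
  Compare pos 0 ('p') with pos 5 ('j'): MISMATCH
  Compare pos 1 ('b') with pos 4 ('b'): match
  Compare pos 2 ('a') with pos 3 ('n'): MISMATCH
Result: not a palindrome

0


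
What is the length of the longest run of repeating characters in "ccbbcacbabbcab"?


Input: "ccbbcacbabbcab"
Scanning for longest run:
  Position 1 ('c'): continues run of 'c', length=2
  Position 2 ('b'): new char, reset run to 1
  Position 3 ('b'): continues run of 'b', length=2
  Position 4 ('c'): new char, reset run to 1
  Position 5 ('a'): new char, reset run to 1
  Position 6 ('c'): new char, reset run to 1
  Position 7 ('b'): new char, reset run to 1
  Position 8 ('a'): new char, reset run to 1
  Position 9 ('b'): new char, reset run to 1
  Position 10 ('b'): continues run of 'b', length=2
  Position 11 ('c'): new char, reset run to 1
  Position 12 ('a'): new char, reset run to 1
  Position 13 ('b'): new char, reset run to 1
Longest run: 'c' with length 2

2


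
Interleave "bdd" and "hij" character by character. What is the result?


Interleaving "bdd" and "hij":
  Position 0: 'b' from first, 'h' from second => "bh"
  Position 1: 'd' from first, 'i' from second => "di"
  Position 2: 'd' from first, 'j' from second => "dj"
Result: bhdidj

bhdidj


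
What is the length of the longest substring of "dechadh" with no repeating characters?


Input: "dechadh"
Sliding window (track last position of each char):
  Position 0 ('d'): window [0,0] length 1 -- new best
  Position 1 ('e'): window [0,1] length 2 -- new best
  Position 2 ('c'): window [0,2] length 3 -- new best
  Position 3 ('h'): window [0,3] length 4 -- new best
  Position 4 ('a'): window [0,4] length 5 -- new best
  Position 5 ('d'): repeat (last at 0), move window start to 1
  Position 5 ('d'): window [1,5] length 5
  Position 6 ('h'): repeat (last at 3), move window start to 4
  Position 6 ('h'): window [4,6] length 3
Longest substring with no repeats: "decha" with length 5

5


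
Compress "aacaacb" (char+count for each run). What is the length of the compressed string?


Input: aacaacb
Runs:
  'a' x 2 => "a2"
  'c' x 1 => "c1"
  'a' x 2 => "a2"
  'c' x 1 => "c1"
  'b' x 1 => "b1"
Compressed: "a2c1a2c1b1"
Compressed length: 10

10


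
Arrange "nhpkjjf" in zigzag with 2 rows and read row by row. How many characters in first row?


Zigzag "nhpkjjf" into 2 rows:
Placing characters:
  'n' => row 0
  'h' => row 1
  'p' => row 0
  'k' => row 1
  'j' => row 0
  'j' => row 1
  'f' => row 0
Rows:
  Row 0: "npjf"
  Row 1: "hkj"
First row length: 4

4


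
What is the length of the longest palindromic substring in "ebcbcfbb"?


Input: "ebcbcfbb"
Checking substrings for palindromes:
  [1:4] "bcb" (len 3) => palindrome
  [2:5] "cbc" (len 3) => palindrome
  [6:8] "bb" (len 2) => palindrome
Longest palindromic substring: "bcb" with length 3

3


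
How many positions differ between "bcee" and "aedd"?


Comparing "bcee" and "aedd" position by position:
  Position 0: 'b' vs 'a' => DIFFER
  Position 1: 'c' vs 'e' => DIFFER
  Position 2: 'e' vs 'd' => DIFFER
  Position 3: 'e' vs 'd' => DIFFER
Positions that differ: 4

4


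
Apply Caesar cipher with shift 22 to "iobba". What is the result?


Caesar cipher: shift "iobba" by 22
  'i' (pos 8) + 22 = pos 4 = 'e'
  'o' (pos 14) + 22 = pos 10 = 'k'
  'b' (pos 1) + 22 = pos 23 = 'x'
  'b' (pos 1) + 22 = pos 23 = 'x'
  'a' (pos 0) + 22 = pos 22 = 'w'
Result: ekxxw

ekxxw


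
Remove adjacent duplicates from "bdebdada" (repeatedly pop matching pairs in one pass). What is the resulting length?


Input: bdebdada
Stack-based adjacent duplicate removal:
  Read 'b': push. Stack: b
  Read 'd': push. Stack: bd
  Read 'e': push. Stack: bde
  Read 'b': push. Stack: bdeb
  Read 'd': push. Stack: bdebd
  Read 'a': push. Stack: bdebda
  Read 'd': push. Stack: bdebdad
  Read 'a': push. Stack: bdebdada
Final stack: "bdebdada" (length 8)

8


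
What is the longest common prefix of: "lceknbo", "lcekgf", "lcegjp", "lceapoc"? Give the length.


Words: lceknbo, lcekgf, lcegjp, lceapoc
  Position 0: all 'l' => match
  Position 1: all 'c' => match
  Position 2: all 'e' => match
  Position 3: ('k', 'k', 'g', 'a') => mismatch, stop
LCP = "lce" (length 3)

3


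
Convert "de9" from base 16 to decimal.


Input: "de9" in base 16
Positional expansion:
  Digit 'd' (value 13) x 16^2 = 3328
  Digit 'e' (value 14) x 16^1 = 224
  Digit '9' (value 9) x 16^0 = 9
Sum = 3561

3561


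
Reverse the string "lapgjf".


Input: lapgjf
Reading characters right to left:
  Position 5: 'f'
  Position 4: 'j'
  Position 3: 'g'
  Position 2: 'p'
  Position 1: 'a'
  Position 0: 'l'
Reversed: fjgpal

fjgpal


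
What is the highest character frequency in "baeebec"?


Input: baeebec
Character counts:
  'a': 1
  'b': 2
  'c': 1
  'e': 3
Maximum frequency: 3

3


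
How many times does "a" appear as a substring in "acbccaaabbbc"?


Searching for "a" in "acbccaaabbbc"
Scanning each position:
  Position 0: "a" => MATCH
  Position 1: "c" => no
  Position 2: "b" => no
  Position 3: "c" => no
  Position 4: "c" => no
  Position 5: "a" => MATCH
  Position 6: "a" => MATCH
  Position 7: "a" => MATCH
  Position 8: "b" => no
  Position 9: "b" => no
  Position 10: "b" => no
  Position 11: "c" => no
Total occurrences: 4

4


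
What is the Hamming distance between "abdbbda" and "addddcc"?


Comparing "abdbbda" and "addddcc" position by position:
  Position 0: 'a' vs 'a' => same
  Position 1: 'b' vs 'd' => differ
  Position 2: 'd' vs 'd' => same
  Position 3: 'b' vs 'd' => differ
  Position 4: 'b' vs 'd' => differ
  Position 5: 'd' vs 'c' => differ
  Position 6: 'a' vs 'c' => differ
Total differences (Hamming distance): 5

5


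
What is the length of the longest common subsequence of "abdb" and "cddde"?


LCS of "abdb" and "cddde"
DP table:
           c    d    d    d    e
      0    0    0    0    0    0
  a   0    0    0    0    0    0
  b   0    0    0    0    0    0
  d   0    0    1    1    1    1
  b   0    0    1    1    1    1
LCS length = dp[4][5] = 1

1


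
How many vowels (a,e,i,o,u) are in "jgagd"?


Input: jgagd
Checking each character:
  'j' at position 0: consonant
  'g' at position 1: consonant
  'a' at position 2: vowel (running total: 1)
  'g' at position 3: consonant
  'd' at position 4: consonant
Total vowels: 1

1


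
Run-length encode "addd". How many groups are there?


Input: addd
Scanning for consecutive runs:
  Group 1: 'a' x 1 (positions 0-0)
  Group 2: 'd' x 3 (positions 1-3)
Total groups: 2

2


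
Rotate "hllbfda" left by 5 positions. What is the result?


Input: "hllbfda", rotate left by 5
First 5 characters: "hllbf"
Remaining characters: "da"
Concatenate remaining + first: "da" + "hllbf" = "dahllbf"

dahllbf


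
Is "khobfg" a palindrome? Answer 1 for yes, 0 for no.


Input: khobfg
Reversed: gfbohk
  Compare pos 0 ('k') with pos 5 ('g'): MISMATCH
  Compare pos 1 ('h') with pos 4 ('f'): MISMATCH
  Compare pos 2 ('o') with pos 3 ('b'): MISMATCH
Result: not a palindrome

0


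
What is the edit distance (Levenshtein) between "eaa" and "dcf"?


Computing edit distance: "eaa" -> "dcf"
DP table:
           d    c    f
      0    1    2    3
  e   1    1    2    3
  a   2    2    2    3
  a   3    3    3    3
Edit distance = dp[3][3] = 3

3


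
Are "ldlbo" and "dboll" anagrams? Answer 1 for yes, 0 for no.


Strings: "ldlbo", "dboll"
Sorted first:  bdllo
Sorted second: bdllo
Sorted forms match => anagrams

1


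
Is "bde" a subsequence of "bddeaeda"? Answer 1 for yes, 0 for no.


Check if "bde" is a subsequence of "bddeaeda"
Greedy scan:
  Position 0 ('b'): matches sub[0] = 'b'
  Position 1 ('d'): matches sub[1] = 'd'
  Position 2 ('d'): no match needed
  Position 3 ('e'): matches sub[2] = 'e'
  Position 4 ('a'): no match needed
  Position 5 ('e'): no match needed
  Position 6 ('d'): no match needed
  Position 7 ('a'): no match needed
All 3 characters matched => is a subsequence

1


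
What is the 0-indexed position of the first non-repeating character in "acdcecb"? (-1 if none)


Input: acdcecb
Character frequencies:
  'a': 1
  'b': 1
  'c': 3
  'd': 1
  'e': 1
Scanning left to right for freq == 1:
  Position 0 ('a'): unique! => answer = 0

0


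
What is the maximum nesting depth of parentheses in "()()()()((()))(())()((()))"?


Input: "()()()()((()))(())()((()))"
Tracking depth:
  Position 0 '(': depth becomes 1
  Position 1 ')': depth becomes 0
  Position 2 '(': depth becomes 1
  Position 3 ')': depth becomes 0
  Position 4 '(': depth becomes 1
  Position 5 ')': depth becomes 0
  Position 6 '(': depth becomes 1
  Position 7 ')': depth becomes 0
  Position 8 '(': depth becomes 1
  Position 9 '(': depth becomes 2
  Position 10 '(': depth becomes 3
  Position 11 ')': depth becomes 2
  Position 12 ')': depth becomes 1
  Position 13 ')': depth becomes 0
  Position 14 '(': depth becomes 1
  Position 15 '(': depth becomes 2
  Position 16 ')': depth becomes 1
  Position 17 ')': depth becomes 0
  Position 18 '(': depth becomes 1
  Position 19 ')': depth becomes 0
  Position 20 '(': depth becomes 1
  Position 21 '(': depth becomes 2
  Position 22 '(': depth becomes 3
  Position 23 ')': depth becomes 2
  Position 24 ')': depth becomes 1
  Position 25 ')': depth becomes 0
Maximum depth reached: 3

3


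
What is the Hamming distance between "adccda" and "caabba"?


Comparing "adccda" and "caabba" position by position:
  Position 0: 'a' vs 'c' => differ
  Position 1: 'd' vs 'a' => differ
  Position 2: 'c' vs 'a' => differ
  Position 3: 'c' vs 'b' => differ
  Position 4: 'd' vs 'b' => differ
  Position 5: 'a' vs 'a' => same
Total differences (Hamming distance): 5

5


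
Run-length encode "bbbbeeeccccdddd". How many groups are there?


Input: bbbbeeeccccdddd
Scanning for consecutive runs:
  Group 1: 'b' x 4 (positions 0-3)
  Group 2: 'e' x 3 (positions 4-6)
  Group 3: 'c' x 4 (positions 7-10)
  Group 4: 'd' x 4 (positions 11-14)
Total groups: 4

4


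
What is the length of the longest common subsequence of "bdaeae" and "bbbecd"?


LCS of "bdaeae" and "bbbecd"
DP table:
           b    b    b    e    c    d
      0    0    0    0    0    0    0
  b   0    1    1    1    1    1    1
  d   0    1    1    1    1    1    2
  a   0    1    1    1    1    1    2
  e   0    1    1    1    2    2    2
  a   0    1    1    1    2    2    2
  e   0    1    1    1    2    2    2
LCS length = dp[6][6] = 2

2


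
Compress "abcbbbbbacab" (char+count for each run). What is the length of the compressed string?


Input: abcbbbbbacab
Runs:
  'a' x 1 => "a1"
  'b' x 1 => "b1"
  'c' x 1 => "c1"
  'b' x 5 => "b5"
  'a' x 1 => "a1"
  'c' x 1 => "c1"
  'a' x 1 => "a1"
  'b' x 1 => "b1"
Compressed: "a1b1c1b5a1c1a1b1"
Compressed length: 16

16


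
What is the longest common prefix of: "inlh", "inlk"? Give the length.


Words: inlh, inlk
  Position 0: all 'i' => match
  Position 1: all 'n' => match
  Position 2: all 'l' => match
  Position 3: ('h', 'k') => mismatch, stop
LCP = "inl" (length 3)

3


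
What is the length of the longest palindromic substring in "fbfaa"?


Input: "fbfaa"
Checking substrings for palindromes:
  [0:3] "fbf" (len 3) => palindrome
  [3:5] "aa" (len 2) => palindrome
Longest palindromic substring: "fbf" with length 3

3


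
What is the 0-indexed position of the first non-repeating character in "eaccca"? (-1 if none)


Input: eaccca
Character frequencies:
  'a': 2
  'c': 3
  'e': 1
Scanning left to right for freq == 1:
  Position 0 ('e'): unique! => answer = 0

0


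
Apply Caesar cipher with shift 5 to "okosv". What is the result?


Caesar cipher: shift "okosv" by 5
  'o' (pos 14) + 5 = pos 19 = 't'
  'k' (pos 10) + 5 = pos 15 = 'p'
  'o' (pos 14) + 5 = pos 19 = 't'
  's' (pos 18) + 5 = pos 23 = 'x'
  'v' (pos 21) + 5 = pos 0 = 'a'
Result: tptxa

tptxa


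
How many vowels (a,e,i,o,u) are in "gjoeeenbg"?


Input: gjoeeenbg
Checking each character:
  'g' at position 0: consonant
  'j' at position 1: consonant
  'o' at position 2: vowel (running total: 1)
  'e' at position 3: vowel (running total: 2)
  'e' at position 4: vowel (running total: 3)
  'e' at position 5: vowel (running total: 4)
  'n' at position 6: consonant
  'b' at position 7: consonant
  'g' at position 8: consonant
Total vowels: 4

4


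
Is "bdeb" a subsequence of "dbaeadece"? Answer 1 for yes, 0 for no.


Check if "bdeb" is a subsequence of "dbaeadece"
Greedy scan:
  Position 0 ('d'): no match needed
  Position 1 ('b'): matches sub[0] = 'b'
  Position 2 ('a'): no match needed
  Position 3 ('e'): no match needed
  Position 4 ('a'): no match needed
  Position 5 ('d'): matches sub[1] = 'd'
  Position 6 ('e'): matches sub[2] = 'e'
  Position 7 ('c'): no match needed
  Position 8 ('e'): no match needed
Only matched 3/4 characters => not a subsequence

0


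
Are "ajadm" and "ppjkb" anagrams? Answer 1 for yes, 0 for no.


Strings: "ajadm", "ppjkb"
Sorted first:  aadjm
Sorted second: bjkpp
Differ at position 0: 'a' vs 'b' => not anagrams

0


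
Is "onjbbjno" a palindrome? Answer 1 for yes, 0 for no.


Input: onjbbjno
Reversed: onjbbjno
  Compare pos 0 ('o') with pos 7 ('o'): match
  Compare pos 1 ('n') with pos 6 ('n'): match
  Compare pos 2 ('j') with pos 5 ('j'): match
  Compare pos 3 ('b') with pos 4 ('b'): match
Result: palindrome

1


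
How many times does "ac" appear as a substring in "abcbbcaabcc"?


Searching for "ac" in "abcbbcaabcc"
Scanning each position:
  Position 0: "ab" => no
  Position 1: "bc" => no
  Position 2: "cb" => no
  Position 3: "bb" => no
  Position 4: "bc" => no
  Position 5: "ca" => no
  Position 6: "aa" => no
  Position 7: "ab" => no
  Position 8: "bc" => no
  Position 9: "cc" => no
Total occurrences: 0

0


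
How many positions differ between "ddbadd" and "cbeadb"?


Comparing "ddbadd" and "cbeadb" position by position:
  Position 0: 'd' vs 'c' => DIFFER
  Position 1: 'd' vs 'b' => DIFFER
  Position 2: 'b' vs 'e' => DIFFER
  Position 3: 'a' vs 'a' => same
  Position 4: 'd' vs 'd' => same
  Position 5: 'd' vs 'b' => DIFFER
Positions that differ: 4

4


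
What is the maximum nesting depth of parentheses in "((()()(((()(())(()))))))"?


Input: "((()()(((()(())(()))))))"
Tracking depth:
  Position 0 '(': depth becomes 1
  Position 1 '(': depth becomes 2
  Position 2 '(': depth becomes 3
  Position 3 ')': depth becomes 2
  Position 4 '(': depth becomes 3
  Position 5 ')': depth becomes 2
  Position 6 '(': depth becomes 3
  Position 7 '(': depth becomes 4
  Position 8 '(': depth becomes 5
  Position 9 '(': depth becomes 6
  Position 10 ')': depth becomes 5
  Position 11 '(': depth becomes 6
  Position 12 '(': depth becomes 7
  Position 13 ')': depth becomes 6
  Position 14 ')': depth becomes 5
  Position 15 '(': depth becomes 6
  Position 16 '(': depth becomes 7
  Position 17 ')': depth becomes 6
  Position 18 ')': depth becomes 5
  Position 19 ')': depth becomes 4
  Position 20 ')': depth becomes 3
  Position 21 ')': depth becomes 2
  Position 22 ')': depth becomes 1
  Position 23 ')': depth becomes 0
Maximum depth reached: 7

7


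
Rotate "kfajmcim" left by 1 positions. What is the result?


Input: "kfajmcim", rotate left by 1
First 1 characters: "k"
Remaining characters: "fajmcim"
Concatenate remaining + first: "fajmcim" + "k" = "fajmcimk"

fajmcimk


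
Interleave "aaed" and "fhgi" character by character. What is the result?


Interleaving "aaed" and "fhgi":
  Position 0: 'a' from first, 'f' from second => "af"
  Position 1: 'a' from first, 'h' from second => "ah"
  Position 2: 'e' from first, 'g' from second => "eg"
  Position 3: 'd' from first, 'i' from second => "di"
Result: afahegdi

afahegdi


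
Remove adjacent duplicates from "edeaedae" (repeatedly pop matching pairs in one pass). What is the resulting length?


Input: edeaedae
Stack-based adjacent duplicate removal:
  Read 'e': push. Stack: e
  Read 'd': push. Stack: ed
  Read 'e': push. Stack: ede
  Read 'a': push. Stack: edea
  Read 'e': push. Stack: edeae
  Read 'd': push. Stack: edeaed
  Read 'a': push. Stack: edeaeda
  Read 'e': push. Stack: edeaedae
Final stack: "edeaedae" (length 8)

8


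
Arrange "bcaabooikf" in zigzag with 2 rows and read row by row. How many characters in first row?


Zigzag "bcaabooikf" into 2 rows:
Placing characters:
  'b' => row 0
  'c' => row 1
  'a' => row 0
  'a' => row 1
  'b' => row 0
  'o' => row 1
  'o' => row 0
  'i' => row 1
  'k' => row 0
  'f' => row 1
Rows:
  Row 0: "babok"
  Row 1: "caoif"
First row length: 5

5


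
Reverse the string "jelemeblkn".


Input: jelemeblkn
Reading characters right to left:
  Position 9: 'n'
  Position 8: 'k'
  Position 7: 'l'
  Position 6: 'b'
  Position 5: 'e'
  Position 4: 'm'
  Position 3: 'e'
  Position 2: 'l'
  Position 1: 'e'
  Position 0: 'j'
Reversed: nklbemelej

nklbemelej


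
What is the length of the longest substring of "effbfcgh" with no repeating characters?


Input: "effbfcgh"
Sliding window (track last position of each char):
  Position 0 ('e'): window [0,0] length 1 -- new best
  Position 1 ('f'): window [0,1] length 2 -- new best
  Position 2 ('f'): repeat (last at 1), move window start to 2
  Position 2 ('f'): window [2,2] length 1
  Position 3 ('b'): window [2,3] length 2
  Position 4 ('f'): repeat (last at 2), move window start to 3
  Position 4 ('f'): window [3,4] length 2
  Position 5 ('c'): window [3,5] length 3 -- new best
  Position 6 ('g'): window [3,6] length 4 -- new best
  Position 7 ('h'): window [3,7] length 5 -- new best
Longest substring with no repeats: "bfcgh" with length 5

5


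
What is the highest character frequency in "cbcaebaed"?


Input: cbcaebaed
Character counts:
  'a': 2
  'b': 2
  'c': 2
  'd': 1
  'e': 2
Maximum frequency: 2

2


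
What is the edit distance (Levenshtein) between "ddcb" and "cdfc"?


Computing edit distance: "ddcb" -> "cdfc"
DP table:
           c    d    f    c
      0    1    2    3    4
  d   1    1    1    2    3
  d   2    2    1    2    3
  c   3    2    2    2    2
  b   4    3    3    3    3
Edit distance = dp[4][4] = 3

3


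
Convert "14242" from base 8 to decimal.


Input: "14242" in base 8
Positional expansion:
  Digit '1' (value 1) x 8^4 = 4096
  Digit '4' (value 4) x 8^3 = 2048
  Digit '2' (value 2) x 8^2 = 128
  Digit '4' (value 4) x 8^1 = 32
  Digit '2' (value 2) x 8^0 = 2
Sum = 6306

6306


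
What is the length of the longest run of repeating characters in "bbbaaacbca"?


Input: "bbbaaacbca"
Scanning for longest run:
  Position 1 ('b'): continues run of 'b', length=2
  Position 2 ('b'): continues run of 'b', length=3
  Position 3 ('a'): new char, reset run to 1
  Position 4 ('a'): continues run of 'a', length=2
  Position 5 ('a'): continues run of 'a', length=3
  Position 6 ('c'): new char, reset run to 1
  Position 7 ('b'): new char, reset run to 1
  Position 8 ('c'): new char, reset run to 1
  Position 9 ('a'): new char, reset run to 1
Longest run: 'b' with length 3

3


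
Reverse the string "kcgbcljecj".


Input: kcgbcljecj
Reading characters right to left:
  Position 9: 'j'
  Position 8: 'c'
  Position 7: 'e'
  Position 6: 'j'
  Position 5: 'l'
  Position 4: 'c'
  Position 3: 'b'
  Position 2: 'g'
  Position 1: 'c'
  Position 0: 'k'
Reversed: jcejlcbgck

jcejlcbgck


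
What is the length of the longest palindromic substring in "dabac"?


Input: "dabac"
Checking substrings for palindromes:
  [1:4] "aba" (len 3) => palindrome
Longest palindromic substring: "aba" with length 3

3


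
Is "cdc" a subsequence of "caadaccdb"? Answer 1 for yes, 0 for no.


Check if "cdc" is a subsequence of "caadaccdb"
Greedy scan:
  Position 0 ('c'): matches sub[0] = 'c'
  Position 1 ('a'): no match needed
  Position 2 ('a'): no match needed
  Position 3 ('d'): matches sub[1] = 'd'
  Position 4 ('a'): no match needed
  Position 5 ('c'): matches sub[2] = 'c'
  Position 6 ('c'): no match needed
  Position 7 ('d'): no match needed
  Position 8 ('b'): no match needed
All 3 characters matched => is a subsequence

1


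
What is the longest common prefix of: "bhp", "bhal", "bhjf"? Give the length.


Words: bhp, bhal, bhjf
  Position 0: all 'b' => match
  Position 1: all 'h' => match
  Position 2: ('p', 'a', 'j') => mismatch, stop
LCP = "bh" (length 2)

2


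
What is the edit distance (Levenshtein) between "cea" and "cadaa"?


Computing edit distance: "cea" -> "cadaa"
DP table:
           c    a    d    a    a
      0    1    2    3    4    5
  c   1    0    1    2    3    4
  e   2    1    1    2    3    4
  a   3    2    1    2    2    3
Edit distance = dp[3][5] = 3

3


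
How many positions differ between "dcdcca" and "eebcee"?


Comparing "dcdcca" and "eebcee" position by position:
  Position 0: 'd' vs 'e' => DIFFER
  Position 1: 'c' vs 'e' => DIFFER
  Position 2: 'd' vs 'b' => DIFFER
  Position 3: 'c' vs 'c' => same
  Position 4: 'c' vs 'e' => DIFFER
  Position 5: 'a' vs 'e' => DIFFER
Positions that differ: 5

5


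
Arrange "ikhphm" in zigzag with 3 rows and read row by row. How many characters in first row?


Zigzag "ikhphm" into 3 rows:
Placing characters:
  'i' => row 0
  'k' => row 1
  'h' => row 2
  'p' => row 1
  'h' => row 0
  'm' => row 1
Rows:
  Row 0: "ih"
  Row 1: "kpm"
  Row 2: "h"
First row length: 2

2


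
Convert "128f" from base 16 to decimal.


Input: "128f" in base 16
Positional expansion:
  Digit '1' (value 1) x 16^3 = 4096
  Digit '2' (value 2) x 16^2 = 512
  Digit '8' (value 8) x 16^1 = 128
  Digit 'f' (value 15) x 16^0 = 15
Sum = 4751

4751


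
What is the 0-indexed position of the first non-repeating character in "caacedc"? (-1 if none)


Input: caacedc
Character frequencies:
  'a': 2
  'c': 3
  'd': 1
  'e': 1
Scanning left to right for freq == 1:
  Position 0 ('c'): freq=3, skip
  Position 1 ('a'): freq=2, skip
  Position 2 ('a'): freq=2, skip
  Position 3 ('c'): freq=3, skip
  Position 4 ('e'): unique! => answer = 4

4


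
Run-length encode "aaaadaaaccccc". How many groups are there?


Input: aaaadaaaccccc
Scanning for consecutive runs:
  Group 1: 'a' x 4 (positions 0-3)
  Group 2: 'd' x 1 (positions 4-4)
  Group 3: 'a' x 3 (positions 5-7)
  Group 4: 'c' x 5 (positions 8-12)
Total groups: 4

4


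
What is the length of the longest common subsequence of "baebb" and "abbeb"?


LCS of "baebb" and "abbeb"
DP table:
           a    b    b    e    b
      0    0    0    0    0    0
  b   0    0    1    1    1    1
  a   0    1    1    1    1    1
  e   0    1    1    1    2    2
  b   0    1    2    2    2    3
  b   0    1    2    3    3    3
LCS length = dp[5][5] = 3

3


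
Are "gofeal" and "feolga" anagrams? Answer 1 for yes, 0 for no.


Strings: "gofeal", "feolga"
Sorted first:  aefglo
Sorted second: aefglo
Sorted forms match => anagrams

1


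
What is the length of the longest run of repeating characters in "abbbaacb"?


Input: "abbbaacb"
Scanning for longest run:
  Position 1 ('b'): new char, reset run to 1
  Position 2 ('b'): continues run of 'b', length=2
  Position 3 ('b'): continues run of 'b', length=3
  Position 4 ('a'): new char, reset run to 1
  Position 5 ('a'): continues run of 'a', length=2
  Position 6 ('c'): new char, reset run to 1
  Position 7 ('b'): new char, reset run to 1
Longest run: 'b' with length 3

3


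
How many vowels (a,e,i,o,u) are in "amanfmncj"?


Input: amanfmncj
Checking each character:
  'a' at position 0: vowel (running total: 1)
  'm' at position 1: consonant
  'a' at position 2: vowel (running total: 2)
  'n' at position 3: consonant
  'f' at position 4: consonant
  'm' at position 5: consonant
  'n' at position 6: consonant
  'c' at position 7: consonant
  'j' at position 8: consonant
Total vowels: 2

2


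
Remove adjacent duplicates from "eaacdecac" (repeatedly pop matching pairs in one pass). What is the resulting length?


Input: eaacdecac
Stack-based adjacent duplicate removal:
  Read 'e': push. Stack: e
  Read 'a': push. Stack: ea
  Read 'a': matches stack top 'a' => pop. Stack: e
  Read 'c': push. Stack: ec
  Read 'd': push. Stack: ecd
  Read 'e': push. Stack: ecde
  Read 'c': push. Stack: ecdec
  Read 'a': push. Stack: ecdeca
  Read 'c': push. Stack: ecdecac
Final stack: "ecdecac" (length 7)

7


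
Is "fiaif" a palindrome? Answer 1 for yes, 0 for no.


Input: fiaif
Reversed: fiaif
  Compare pos 0 ('f') with pos 4 ('f'): match
  Compare pos 1 ('i') with pos 3 ('i'): match
Result: palindrome

1


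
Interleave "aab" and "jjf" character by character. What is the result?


Interleaving "aab" and "jjf":
  Position 0: 'a' from first, 'j' from second => "aj"
  Position 1: 'a' from first, 'j' from second => "aj"
  Position 2: 'b' from first, 'f' from second => "bf"
Result: ajajbf

ajajbf


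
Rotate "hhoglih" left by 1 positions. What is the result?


Input: "hhoglih", rotate left by 1
First 1 characters: "h"
Remaining characters: "hoglih"
Concatenate remaining + first: "hoglih" + "h" = "hoglihh"

hoglihh


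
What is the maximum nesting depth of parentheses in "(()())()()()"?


Input: "(()())()()()"
Tracking depth:
  Position 0 '(': depth becomes 1
  Position 1 '(': depth becomes 2
  Position 2 ')': depth becomes 1
  Position 3 '(': depth becomes 2
  Position 4 ')': depth becomes 1
  Position 5 ')': depth becomes 0
  Position 6 '(': depth becomes 1
  Position 7 ')': depth becomes 0
  Position 8 '(': depth becomes 1
  Position 9 ')': depth becomes 0
  Position 10 '(': depth becomes 1
  Position 11 ')': depth becomes 0
Maximum depth reached: 2

2


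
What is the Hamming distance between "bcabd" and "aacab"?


Comparing "bcabd" and "aacab" position by position:
  Position 0: 'b' vs 'a' => differ
  Position 1: 'c' vs 'a' => differ
  Position 2: 'a' vs 'c' => differ
  Position 3: 'b' vs 'a' => differ
  Position 4: 'd' vs 'b' => differ
Total differences (Hamming distance): 5

5


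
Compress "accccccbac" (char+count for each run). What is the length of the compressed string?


Input: accccccbac
Runs:
  'a' x 1 => "a1"
  'c' x 6 => "c6"
  'b' x 1 => "b1"
  'a' x 1 => "a1"
  'c' x 1 => "c1"
Compressed: "a1c6b1a1c1"
Compressed length: 10

10


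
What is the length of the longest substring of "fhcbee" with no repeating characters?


Input: "fhcbee"
Sliding window (track last position of each char):
  Position 0 ('f'): window [0,0] length 1 -- new best
  Position 1 ('h'): window [0,1] length 2 -- new best
  Position 2 ('c'): window [0,2] length 3 -- new best
  Position 3 ('b'): window [0,3] length 4 -- new best
  Position 4 ('e'): window [0,4] length 5 -- new best
  Position 5 ('e'): repeat (last at 4), move window start to 5
  Position 5 ('e'): window [5,5] length 1
Longest substring with no repeats: "fhcbe" with length 5

5


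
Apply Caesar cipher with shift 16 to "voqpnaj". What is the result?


Caesar cipher: shift "voqpnaj" by 16
  'v' (pos 21) + 16 = pos 11 = 'l'
  'o' (pos 14) + 16 = pos 4 = 'e'
  'q' (pos 16) + 16 = pos 6 = 'g'
  'p' (pos 15) + 16 = pos 5 = 'f'
  'n' (pos 13) + 16 = pos 3 = 'd'
  'a' (pos 0) + 16 = pos 16 = 'q'
  'j' (pos 9) + 16 = pos 25 = 'z'
Result: legfdqz

legfdqz


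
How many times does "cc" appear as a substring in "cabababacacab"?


Searching for "cc" in "cabababacacab"
Scanning each position:
  Position 0: "ca" => no
  Position 1: "ab" => no
  Position 2: "ba" => no
  Position 3: "ab" => no
  Position 4: "ba" => no
  Position 5: "ab" => no
  Position 6: "ba" => no
  Position 7: "ac" => no
  Position 8: "ca" => no
  Position 9: "ac" => no
  Position 10: "ca" => no
  Position 11: "ab" => no
Total occurrences: 0

0


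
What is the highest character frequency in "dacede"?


Input: dacede
Character counts:
  'a': 1
  'c': 1
  'd': 2
  'e': 2
Maximum frequency: 2

2


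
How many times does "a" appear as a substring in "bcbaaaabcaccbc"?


Searching for "a" in "bcbaaaabcaccbc"
Scanning each position:
  Position 0: "b" => no
  Position 1: "c" => no
  Position 2: "b" => no
  Position 3: "a" => MATCH
  Position 4: "a" => MATCH
  Position 5: "a" => MATCH
  Position 6: "a" => MATCH
  Position 7: "b" => no
  Position 8: "c" => no
  Position 9: "a" => MATCH
  Position 10: "c" => no
  Position 11: "c" => no
  Position 12: "b" => no
  Position 13: "c" => no
Total occurrences: 5

5


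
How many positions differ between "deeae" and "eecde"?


Comparing "deeae" and "eecde" position by position:
  Position 0: 'd' vs 'e' => DIFFER
  Position 1: 'e' vs 'e' => same
  Position 2: 'e' vs 'c' => DIFFER
  Position 3: 'a' vs 'd' => DIFFER
  Position 4: 'e' vs 'e' => same
Positions that differ: 3

3


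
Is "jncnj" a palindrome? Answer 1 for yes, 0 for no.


Input: jncnj
Reversed: jncnj
  Compare pos 0 ('j') with pos 4 ('j'): match
  Compare pos 1 ('n') with pos 3 ('n'): match
Result: palindrome

1


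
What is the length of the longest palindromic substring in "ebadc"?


Input: "ebadc"
Checking substrings for palindromes:
  No multi-char palindromic substrings found
Longest palindromic substring: "e" with length 1

1


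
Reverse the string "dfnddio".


Input: dfnddio
Reading characters right to left:
  Position 6: 'o'
  Position 5: 'i'
  Position 4: 'd'
  Position 3: 'd'
  Position 2: 'n'
  Position 1: 'f'
  Position 0: 'd'
Reversed: oiddnfd

oiddnfd


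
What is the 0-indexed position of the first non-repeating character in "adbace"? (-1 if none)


Input: adbace
Character frequencies:
  'a': 2
  'b': 1
  'c': 1
  'd': 1
  'e': 1
Scanning left to right for freq == 1:
  Position 0 ('a'): freq=2, skip
  Position 1 ('d'): unique! => answer = 1

1


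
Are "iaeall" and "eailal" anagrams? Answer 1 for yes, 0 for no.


Strings: "iaeall", "eailal"
Sorted first:  aaeill
Sorted second: aaeill
Sorted forms match => anagrams

1


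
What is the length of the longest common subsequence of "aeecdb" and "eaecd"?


LCS of "aeecdb" and "eaecd"
DP table:
           e    a    e    c    d
      0    0    0    0    0    0
  a   0    0    1    1    1    1
  e   0    1    1    2    2    2
  e   0    1    1    2    2    2
  c   0    1    1    2    3    3
  d   0    1    1    2    3    4
  b   0    1    1    2    3    4
LCS length = dp[6][5] = 4

4


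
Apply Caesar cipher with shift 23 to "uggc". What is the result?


Caesar cipher: shift "uggc" by 23
  'u' (pos 20) + 23 = pos 17 = 'r'
  'g' (pos 6) + 23 = pos 3 = 'd'
  'g' (pos 6) + 23 = pos 3 = 'd'
  'c' (pos 2) + 23 = pos 25 = 'z'
Result: rddz

rddz


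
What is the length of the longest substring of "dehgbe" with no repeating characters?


Input: "dehgbe"
Sliding window (track last position of each char):
  Position 0 ('d'): window [0,0] length 1 -- new best
  Position 1 ('e'): window [0,1] length 2 -- new best
  Position 2 ('h'): window [0,2] length 3 -- new best
  Position 3 ('g'): window [0,3] length 4 -- new best
  Position 4 ('b'): window [0,4] length 5 -- new best
  Position 5 ('e'): repeat (last at 1), move window start to 2
  Position 5 ('e'): window [2,5] length 4
Longest substring with no repeats: "dehgb" with length 5

5


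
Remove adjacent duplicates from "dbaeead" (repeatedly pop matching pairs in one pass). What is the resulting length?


Input: dbaeead
Stack-based adjacent duplicate removal:
  Read 'd': push. Stack: d
  Read 'b': push. Stack: db
  Read 'a': push. Stack: dba
  Read 'e': push. Stack: dbae
  Read 'e': matches stack top 'e' => pop. Stack: dba
  Read 'a': matches stack top 'a' => pop. Stack: db
  Read 'd': push. Stack: dbd
Final stack: "dbd" (length 3)

3


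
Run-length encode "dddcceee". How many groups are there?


Input: dddcceee
Scanning for consecutive runs:
  Group 1: 'd' x 3 (positions 0-2)
  Group 2: 'c' x 2 (positions 3-4)
  Group 3: 'e' x 3 (positions 5-7)
Total groups: 3

3


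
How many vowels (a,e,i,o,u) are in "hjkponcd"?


Input: hjkponcd
Checking each character:
  'h' at position 0: consonant
  'j' at position 1: consonant
  'k' at position 2: consonant
  'p' at position 3: consonant
  'o' at position 4: vowel (running total: 1)
  'n' at position 5: consonant
  'c' at position 6: consonant
  'd' at position 7: consonant
Total vowels: 1

1
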